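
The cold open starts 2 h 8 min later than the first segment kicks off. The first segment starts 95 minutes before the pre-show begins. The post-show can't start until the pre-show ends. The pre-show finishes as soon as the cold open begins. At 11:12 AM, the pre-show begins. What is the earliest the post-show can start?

The first segment starts at 11:12 AM − 95 min = 9:37 AM.
The cold open starts at 9:37 AM + 128 min = 11:45 AM.
So the pre-show ends at 11:45 AM.
The post-show is bounded by the pre-show, so the earliest it can start is 11:45 AM.

11:45 AM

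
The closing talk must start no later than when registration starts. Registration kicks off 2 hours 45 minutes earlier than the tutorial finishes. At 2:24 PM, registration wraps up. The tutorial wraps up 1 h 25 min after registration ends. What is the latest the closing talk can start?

1:04 PM

The tutorial ends at 2:24 PM + 85 min = 3:49 PM.
Registration starts at 3:49 PM − 165 min = 1:04 PM.
The closing talk is bounded by registration, so the latest it can start is 1:04 PM.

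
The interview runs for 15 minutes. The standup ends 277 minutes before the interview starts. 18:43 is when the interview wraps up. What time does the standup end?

13:51

The interview starts at 18:43 − 15 min = 18:28.
The standup ends at 18:28 − 277 min = 13:51.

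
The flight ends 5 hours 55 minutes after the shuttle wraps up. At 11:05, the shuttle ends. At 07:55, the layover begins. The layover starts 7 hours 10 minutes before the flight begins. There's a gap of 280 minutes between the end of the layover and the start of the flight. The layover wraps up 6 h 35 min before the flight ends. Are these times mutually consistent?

The flight ends at 11:05 + 355 min = 17:00.
The layover ends at 17:00 − 395 min = 10:25.
The flight starts at 10:25 + 280 min = 15:05.
The layover starts at 15:05 − 430 min = 07:55.
That matches the stated 07:55, so the schedule is consistent.

Yes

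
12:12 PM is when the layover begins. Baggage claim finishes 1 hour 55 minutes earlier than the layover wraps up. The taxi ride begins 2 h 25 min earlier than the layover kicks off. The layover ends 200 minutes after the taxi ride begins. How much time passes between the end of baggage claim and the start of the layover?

The taxi ride starts at 12:12 PM − 145 min = 9:47 AM.
The layover ends at 9:47 AM + 200 min = 1:07 PM.
Baggage claim ends at 1:07 PM − 115 min = 11:12 AM.
From 11:12 AM to 12:12 PM is an hour.

an hour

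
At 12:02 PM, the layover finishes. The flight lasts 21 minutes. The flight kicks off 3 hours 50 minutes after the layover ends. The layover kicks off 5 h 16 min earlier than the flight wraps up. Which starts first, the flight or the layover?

The flight starts at 12:02 PM + 230 min = 3:52 PM.
The flight ends at 3:52 PM + 21 min = 4:13 PM.
The layover starts at 4:13 PM − 316 min = 10:57 AM.
The flight starts at 3:52 PM and the layover starts at 10:57 AM, so the layover is first.

the layover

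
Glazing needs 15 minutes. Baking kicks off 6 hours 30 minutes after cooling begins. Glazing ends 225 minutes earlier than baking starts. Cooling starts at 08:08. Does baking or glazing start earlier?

glazing

Baking starts at 08:08 + 390 min = 14:38.
Glazing ends at 14:38 − 225 min = 10:53.
Glazing starts at 10:53 − 15 min = 10:38.
Baking starts at 14:38 and glazing starts at 10:38, so glazing is first.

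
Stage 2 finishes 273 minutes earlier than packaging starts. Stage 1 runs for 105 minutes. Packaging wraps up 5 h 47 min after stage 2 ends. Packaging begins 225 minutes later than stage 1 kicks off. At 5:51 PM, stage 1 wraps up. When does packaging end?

9:05 PM

Stage 1 starts at 5:51 PM − 105 min = 4:06 PM.
Packaging starts at 4:06 PM + 225 min = 7:51 PM.
Stage 2 ends at 7:51 PM − 273 min = 3:18 PM.
Packaging ends at 3:18 PM + 347 min = 9:05 PM.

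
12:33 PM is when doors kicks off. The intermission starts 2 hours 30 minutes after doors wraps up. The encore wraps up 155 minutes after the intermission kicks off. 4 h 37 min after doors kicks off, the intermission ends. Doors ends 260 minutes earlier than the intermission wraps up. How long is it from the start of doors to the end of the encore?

The intermission ends at 12:33 PM + 277 min = 5:10 PM.
Doors ends at 5:10 PM − 260 min = 12:50 PM.
The intermission starts at 12:50 PM + 150 min = 3:20 PM.
The encore ends at 3:20 PM + 155 min = 5:55 PM.
From 12:33 PM to 5:55 PM is 5 h 22 min.

5 h 22 min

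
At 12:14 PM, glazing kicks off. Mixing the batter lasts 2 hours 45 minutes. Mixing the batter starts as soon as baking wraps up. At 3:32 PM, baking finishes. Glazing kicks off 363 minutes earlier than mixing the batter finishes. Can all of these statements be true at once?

Yes

Mixing the batter starts at 3:32 PM.
Mixing the batter ends at 3:32 PM + 165 min = 6:17 PM.
Glazing starts at 6:17 PM − 363 min = 12:14 PM.
That matches the stated 12:14 PM, so the schedule is consistent.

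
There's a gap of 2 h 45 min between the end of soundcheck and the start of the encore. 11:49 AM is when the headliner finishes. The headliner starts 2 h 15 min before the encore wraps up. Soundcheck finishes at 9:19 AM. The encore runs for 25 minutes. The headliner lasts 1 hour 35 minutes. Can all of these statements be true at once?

The encore starts at 9:19 AM + 165 min = 12:04 PM.
The encore ends at 12:04 PM + 25 min = 12:29 PM.
The headliner starts at 12:29 PM − 135 min = 10:14 AM.
The headliner ends at 10:14 AM + 95 min = 11:49 AM.
That matches the stated 11:49 AM, so the schedule is consistent.

Yes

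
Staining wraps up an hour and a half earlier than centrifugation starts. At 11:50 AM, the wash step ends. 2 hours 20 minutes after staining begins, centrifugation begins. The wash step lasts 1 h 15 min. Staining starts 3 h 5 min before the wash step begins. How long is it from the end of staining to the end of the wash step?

The wash step starts at 11:50 AM − 75 min = 10:35 AM.
Staining starts at 10:35 AM − 185 min = 7:30 AM.
Centrifugation starts at 7:30 AM + 140 min = 9:50 AM.
Staining ends at 9:50 AM − 90 min = 8:20 AM.
From 8:20 AM to 11:50 AM is 210 minutes.

210 minutes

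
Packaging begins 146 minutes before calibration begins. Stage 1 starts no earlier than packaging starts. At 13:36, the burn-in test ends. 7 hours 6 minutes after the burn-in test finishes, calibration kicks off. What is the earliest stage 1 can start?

18:16

Calibration starts at 13:36 + 426 min = 20:42.
Packaging starts at 20:42 − 146 min = 18:16.
Stage 1 is bounded by packaging, so the earliest it can start is 18:16.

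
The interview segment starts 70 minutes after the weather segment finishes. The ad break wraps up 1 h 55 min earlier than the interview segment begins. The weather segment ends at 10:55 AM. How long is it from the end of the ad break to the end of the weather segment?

The interview segment starts at 10:55 AM + 70 min = 12:05 PM.
The ad break ends at 12:05 PM − 115 min = 10:10 AM.
From 10:10 AM to 10:55 AM is 45 minutes.

45 minutes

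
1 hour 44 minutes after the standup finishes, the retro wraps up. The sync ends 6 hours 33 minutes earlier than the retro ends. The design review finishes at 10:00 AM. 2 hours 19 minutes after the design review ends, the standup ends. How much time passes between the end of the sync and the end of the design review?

The standup ends at 10:00 AM + 139 min = 12:19 PM.
The retro ends at 12:19 PM + 104 min = 2:03 PM.
The sync ends at 2:03 PM − 393 min = 7:30 AM.
From 7:30 AM to 10:00 AM is 2 hours 30 minutes.

2 hours 30 minutes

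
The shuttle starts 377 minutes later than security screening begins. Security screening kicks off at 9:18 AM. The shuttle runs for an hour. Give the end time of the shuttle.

4:35 PM

The shuttle starts at 9:18 AM + 377 min = 3:35 PM.
The shuttle ends at 3:35 PM + 60 min = 4:35 PM.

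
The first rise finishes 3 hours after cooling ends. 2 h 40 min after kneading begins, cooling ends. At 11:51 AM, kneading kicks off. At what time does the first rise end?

Cooling ends at 11:51 AM + 160 min = 2:31 PM.
The first rise ends at 2:31 PM + 180 min = 5:31 PM.

5:31 PM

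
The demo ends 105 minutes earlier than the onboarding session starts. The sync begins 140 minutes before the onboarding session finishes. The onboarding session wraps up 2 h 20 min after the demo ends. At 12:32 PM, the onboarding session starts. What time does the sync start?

10:47 AM

The demo ends at 12:32 PM − 105 min = 10:47 AM.
The onboarding session ends at 10:47 AM + 140 min = 1:07 PM.
The sync starts at 1:07 PM − 140 min = 10:47 AM.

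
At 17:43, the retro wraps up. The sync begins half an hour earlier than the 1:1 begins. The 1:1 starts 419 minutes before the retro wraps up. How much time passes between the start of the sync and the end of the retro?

The 1:1 starts at 17:43 − 419 min = 10:44.
The sync starts at 10:44 − 30 min = 10:14.
From 10:14 to 17:43 is 449 minutes.

449 minutes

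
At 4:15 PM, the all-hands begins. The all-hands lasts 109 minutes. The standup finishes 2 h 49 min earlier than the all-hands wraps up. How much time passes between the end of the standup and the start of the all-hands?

The all-hands ends at 4:15 PM + 109 min = 6:04 PM.
The standup ends at 6:04 PM − 169 min = 3:15 PM.
From 3:15 PM to 4:15 PM is 60 minutes.

60 minutes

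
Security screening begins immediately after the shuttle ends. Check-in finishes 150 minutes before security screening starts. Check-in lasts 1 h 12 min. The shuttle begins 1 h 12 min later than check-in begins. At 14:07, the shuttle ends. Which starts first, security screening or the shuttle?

the shuttle

Security screening starts at 14:07.
Check-in ends at 14:07 − 150 min = 11:37.
Check-in starts at 11:37 − 72 min = 10:25.
The shuttle starts at 10:25 + 72 min = 11:37.
Security screening starts at 14:07 and the shuttle starts at 11:37, so the shuttle is first.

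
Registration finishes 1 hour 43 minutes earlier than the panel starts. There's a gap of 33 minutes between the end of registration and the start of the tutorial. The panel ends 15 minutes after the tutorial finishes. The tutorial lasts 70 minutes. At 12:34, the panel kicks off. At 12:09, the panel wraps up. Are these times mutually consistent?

Registration ends at 12:34 − 103 min = 10:51.
The tutorial starts at 10:51 + 33 min = 11:24.
The tutorial ends at 11:24 + 70 min = 12:34.
The panel ends at 12:34 + 15 min = 12:49.
But the panel is also said to end at 12:09 — a 40-minute conflict.

No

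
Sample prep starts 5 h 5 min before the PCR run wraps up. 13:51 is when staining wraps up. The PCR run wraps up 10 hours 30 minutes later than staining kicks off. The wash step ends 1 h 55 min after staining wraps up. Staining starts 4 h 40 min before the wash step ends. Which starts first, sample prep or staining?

The wash step ends at 13:51 + 115 min = 15:46.
Staining starts at 15:46 − 280 min = 11:06.
The PCR run ends at 11:06 + 630 min = 21:36.
Sample prep starts at 21:36 − 305 min = 16:31.
Sample prep starts at 16:31 and staining starts at 11:06, so staining is first.

staining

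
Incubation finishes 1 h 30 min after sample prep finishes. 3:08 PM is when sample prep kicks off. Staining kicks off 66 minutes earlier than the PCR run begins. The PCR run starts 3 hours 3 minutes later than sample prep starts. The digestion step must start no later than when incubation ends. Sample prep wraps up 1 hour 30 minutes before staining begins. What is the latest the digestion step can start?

The PCR run starts at 3:08 PM + 183 min = 6:11 PM.
Staining starts at 6:11 PM − 66 min = 5:05 PM.
Sample prep ends at 5:05 PM − 90 min = 3:35 PM.
Incubation ends at 3:35 PM + 90 min = 5:05 PM.
The digestion step is bounded by incubation, so the latest it can start is 5:05 PM.

5:05 PM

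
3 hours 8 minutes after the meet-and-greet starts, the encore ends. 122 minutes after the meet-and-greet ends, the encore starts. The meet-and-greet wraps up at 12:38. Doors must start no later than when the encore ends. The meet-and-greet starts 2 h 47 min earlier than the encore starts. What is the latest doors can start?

15:01

The encore starts at 12:38 + 122 min = 14:40.
The meet-and-greet starts at 14:40 − 167 min = 11:53.
The encore ends at 11:53 + 188 min = 15:01.
Doors is bounded by the encore, so the latest it can start is 15:01.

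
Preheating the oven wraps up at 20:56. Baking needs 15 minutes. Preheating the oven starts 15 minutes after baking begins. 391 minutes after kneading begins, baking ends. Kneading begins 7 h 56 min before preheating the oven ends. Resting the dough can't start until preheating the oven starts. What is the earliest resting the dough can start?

Kneading starts at 20:56 − 476 min = 13:00.
Baking ends at 13:00 + 391 min = 19:31.
Baking starts at 19:31 − 15 min = 19:16.
Preheating the oven starts at 19:16 + 15 min = 19:31.
Resting the dough is bounded by preheating the oven, so the earliest it can start is 19:31.

19:31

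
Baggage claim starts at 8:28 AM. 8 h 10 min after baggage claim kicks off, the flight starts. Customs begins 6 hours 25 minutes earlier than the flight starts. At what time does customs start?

10:13 AM

The flight starts at 8:28 AM + 490 min = 4:38 PM.
Customs starts at 4:38 PM − 385 min = 10:13 AM.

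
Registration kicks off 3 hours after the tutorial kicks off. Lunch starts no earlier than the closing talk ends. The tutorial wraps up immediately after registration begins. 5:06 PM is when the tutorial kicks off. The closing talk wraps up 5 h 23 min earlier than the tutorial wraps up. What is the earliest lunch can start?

2:43 PM

Registration starts at 5:06 PM + 180 min = 8:06 PM.
So the tutorial ends at 8:06 PM.
The closing talk ends at 8:06 PM − 323 min = 2:43 PM.
Lunch is bounded by the closing talk, so the earliest it can start is 2:43 PM.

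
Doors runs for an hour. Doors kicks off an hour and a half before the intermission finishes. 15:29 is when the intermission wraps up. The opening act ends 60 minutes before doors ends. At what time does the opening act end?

13:59

Doors starts at 15:29 − 90 min = 13:59.
Doors ends at 13:59 + 60 min = 14:59.
The opening act ends at 14:59 − 60 min = 13:59.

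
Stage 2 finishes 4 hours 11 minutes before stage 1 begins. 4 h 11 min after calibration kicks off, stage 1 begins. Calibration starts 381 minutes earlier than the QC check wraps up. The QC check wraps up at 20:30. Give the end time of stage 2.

14:09

Calibration starts at 20:30 − 381 min = 14:09.
Stage 1 starts at 14:09 + 251 min = 18:20.
Stage 2 ends at 18:20 − 251 min = 14:09.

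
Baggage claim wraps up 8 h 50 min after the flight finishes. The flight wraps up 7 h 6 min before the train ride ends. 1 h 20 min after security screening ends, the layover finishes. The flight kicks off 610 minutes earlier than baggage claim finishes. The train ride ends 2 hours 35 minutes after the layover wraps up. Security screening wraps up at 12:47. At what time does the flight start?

08:16

The layover ends at 12:47 + 80 min = 14:07.
The train ride ends at 14:07 + 155 min = 16:42.
The flight ends at 16:42 − 426 min = 09:36.
Baggage claim ends at 09:36 + 530 min = 18:26.
The flight starts at 18:26 − 610 min = 08:16.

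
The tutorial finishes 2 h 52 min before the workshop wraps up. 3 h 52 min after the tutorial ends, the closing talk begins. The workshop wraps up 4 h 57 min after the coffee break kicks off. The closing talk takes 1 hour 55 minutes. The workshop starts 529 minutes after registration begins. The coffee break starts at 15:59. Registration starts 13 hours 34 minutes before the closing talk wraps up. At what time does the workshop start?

19:06

The workshop ends at 15:59 + 297 min = 20:56.
The tutorial ends at 20:56 − 172 min = 18:04.
The closing talk starts at 18:04 + 232 min = 21:56.
The closing talk ends at 21:56 + 115 min = 23:51.
Registration starts at 23:51 − 814 min = 10:17.
The workshop starts at 10:17 + 529 min = 19:06.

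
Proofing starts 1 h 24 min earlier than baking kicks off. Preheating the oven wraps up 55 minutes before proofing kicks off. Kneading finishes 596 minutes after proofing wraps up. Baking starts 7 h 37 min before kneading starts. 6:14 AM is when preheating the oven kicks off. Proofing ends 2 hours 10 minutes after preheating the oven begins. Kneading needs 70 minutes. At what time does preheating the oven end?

7:14 AM

Proofing ends at 6:14 AM + 130 min = 8:24 AM.
Kneading ends at 8:24 AM + 596 min = 6:20 PM.
Kneading starts at 6:20 PM − 70 min = 5:10 PM.
Baking starts at 5:10 PM − 457 min = 9:33 AM.
Proofing starts at 9:33 AM − 84 min = 8:09 AM.
Preheating the oven ends at 8:09 AM − 55 min = 7:14 AM.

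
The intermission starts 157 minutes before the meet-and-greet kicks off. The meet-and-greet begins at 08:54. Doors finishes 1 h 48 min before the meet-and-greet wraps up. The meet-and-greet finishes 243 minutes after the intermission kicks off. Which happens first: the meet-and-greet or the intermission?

The intermission starts at 08:54 − 157 min = 06:17.
The meet-and-greet starts at 08:54 and the intermission starts at 06:17, so the intermission is first.

the intermission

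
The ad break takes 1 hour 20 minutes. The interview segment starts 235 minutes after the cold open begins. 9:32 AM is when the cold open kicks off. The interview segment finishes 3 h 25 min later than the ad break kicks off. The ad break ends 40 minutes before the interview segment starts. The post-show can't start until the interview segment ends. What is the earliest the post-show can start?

2:52 PM

The interview segment starts at 9:32 AM + 235 min = 1:27 PM.
The ad break ends at 1:27 PM − 40 min = 12:47 PM.
The ad break starts at 12:47 PM − 80 min = 11:27 AM.
The interview segment ends at 11:27 AM + 205 min = 2:52 PM.
The post-show is bounded by the interview segment, so the earliest it can start is 2:52 PM.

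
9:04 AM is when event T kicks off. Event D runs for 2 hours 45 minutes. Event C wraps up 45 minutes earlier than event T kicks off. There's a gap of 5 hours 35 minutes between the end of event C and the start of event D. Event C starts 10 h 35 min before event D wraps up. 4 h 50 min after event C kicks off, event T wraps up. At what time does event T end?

10:54 AM

Event C ends at 9:04 AM − 45 min = 8:19 AM.
Event D starts at 8:19 AM + 335 min = 1:54 PM.
Event D ends at 1:54 PM + 165 min = 4:39 PM.
Event C starts at 4:39 PM − 635 min = 6:04 AM.
Event T ends at 6:04 AM + 290 min = 10:54 AM.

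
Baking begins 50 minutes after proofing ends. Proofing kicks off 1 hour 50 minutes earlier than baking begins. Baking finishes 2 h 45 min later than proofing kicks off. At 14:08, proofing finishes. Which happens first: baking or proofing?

proofing

Baking starts at 14:08 + 50 min = 14:58.
Proofing starts at 14:58 − 110 min = 13:08.
Baking starts at 14:58 and proofing starts at 13:08, so proofing is first.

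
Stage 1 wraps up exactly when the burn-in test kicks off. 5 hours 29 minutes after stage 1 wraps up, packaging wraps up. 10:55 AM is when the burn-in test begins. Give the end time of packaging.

Stage 1 ends at 10:55 AM.
Packaging ends at 10:55 AM + 329 min = 4:24 PM.

4:24 PM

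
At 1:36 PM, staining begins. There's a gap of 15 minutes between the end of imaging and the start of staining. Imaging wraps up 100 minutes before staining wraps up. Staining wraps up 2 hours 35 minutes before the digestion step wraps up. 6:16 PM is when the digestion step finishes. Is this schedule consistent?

No

Staining ends at 6:16 PM − 155 min = 3:41 PM.
Imaging ends at 3:41 PM − 100 min = 2:01 PM.
Staining starts at 2:01 PM + 15 min = 2:16 PM.
But staining is also said to start at 1:36 PM — a 40-minute conflict.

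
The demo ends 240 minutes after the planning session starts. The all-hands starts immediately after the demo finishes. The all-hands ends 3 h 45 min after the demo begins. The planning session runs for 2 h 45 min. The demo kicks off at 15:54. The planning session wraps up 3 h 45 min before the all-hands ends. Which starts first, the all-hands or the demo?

the demo

The all-hands ends at 15:54 + 225 min = 19:39.
The planning session ends at 19:39 − 225 min = 15:54.
The planning session starts at 15:54 − 165 min = 13:09.
The demo ends at 13:09 + 240 min = 17:09.
So the all-hands starts at 17:09.
The all-hands starts at 17:09 and the demo starts at 15:54, so the demo is first.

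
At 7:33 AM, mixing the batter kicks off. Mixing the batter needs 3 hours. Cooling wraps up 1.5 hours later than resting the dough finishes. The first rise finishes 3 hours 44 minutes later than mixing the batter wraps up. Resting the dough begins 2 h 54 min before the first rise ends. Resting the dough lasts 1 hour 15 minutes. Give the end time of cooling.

Mixing the batter ends at 7:33 AM + 180 min = 10:33 AM.
The first rise ends at 10:33 AM + 224 min = 2:17 PM.
Resting the dough starts at 2:17 PM − 174 min = 11:23 AM.
Resting the dough ends at 11:23 AM + 75 min = 12:38 PM.
Cooling ends at 12:38 PM + 90 min = 2:08 PM.

2:08 PM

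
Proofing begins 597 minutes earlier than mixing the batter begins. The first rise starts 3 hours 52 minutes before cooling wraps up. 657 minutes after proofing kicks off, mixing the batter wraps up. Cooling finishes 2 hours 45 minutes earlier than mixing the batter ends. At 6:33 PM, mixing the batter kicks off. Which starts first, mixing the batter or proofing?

Proofing starts at 6:33 PM − 597 min = 8:36 AM.
Mixing the batter starts at 6:33 PM and proofing starts at 8:36 AM, so proofing is first.

proofing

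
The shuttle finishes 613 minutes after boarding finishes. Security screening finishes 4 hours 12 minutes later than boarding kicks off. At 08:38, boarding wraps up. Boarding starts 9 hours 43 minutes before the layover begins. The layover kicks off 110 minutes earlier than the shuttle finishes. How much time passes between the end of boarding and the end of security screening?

The shuttle ends at 08:38 + 613 min = 18:51.
The layover starts at 18:51 − 110 min = 17:01.
Boarding starts at 17:01 − 583 min = 07:18.
Security screening ends at 07:18 + 252 min = 11:30.
From 08:38 to 11:30 is 2 hours 52 minutes.

2 hours 52 minutes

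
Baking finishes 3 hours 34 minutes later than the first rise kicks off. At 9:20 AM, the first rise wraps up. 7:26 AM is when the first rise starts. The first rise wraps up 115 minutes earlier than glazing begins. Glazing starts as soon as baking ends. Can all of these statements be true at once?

Baking ends at 7:26 AM + 214 min = 11:00 AM.
So glazing starts at 11:00 AM.
The first rise ends at 11:00 AM − 115 min = 9:05 AM.
But the first rise is also said to end at 9:20 AM — a 15-minute conflict.

No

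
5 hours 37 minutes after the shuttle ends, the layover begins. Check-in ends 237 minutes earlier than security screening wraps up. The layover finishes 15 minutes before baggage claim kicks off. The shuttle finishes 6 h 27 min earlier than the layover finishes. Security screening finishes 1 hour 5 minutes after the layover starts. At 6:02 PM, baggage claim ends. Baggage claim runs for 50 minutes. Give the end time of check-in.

Baggage claim starts at 6:02 PM − 50 min = 5:12 PM.
The layover ends at 5:12 PM − 15 min = 4:57 PM.
The shuttle ends at 4:57 PM − 387 min = 10:30 AM.
The layover starts at 10:30 AM + 337 min = 4:07 PM.
Security screening ends at 4:07 PM + 65 min = 5:12 PM.
Check-in ends at 5:12 PM − 237 min = 1:15 PM.

1:15 PM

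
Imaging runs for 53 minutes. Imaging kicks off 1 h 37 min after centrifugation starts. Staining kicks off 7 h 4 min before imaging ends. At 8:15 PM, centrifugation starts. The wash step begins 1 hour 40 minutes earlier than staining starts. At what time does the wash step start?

2:01 PM

Imaging starts at 8:15 PM + 97 min = 9:52 PM.
Imaging ends at 9:52 PM + 53 min = 10:45 PM.
Staining starts at 10:45 PM − 424 min = 3:41 PM.
The wash step starts at 3:41 PM − 100 min = 2:01 PM.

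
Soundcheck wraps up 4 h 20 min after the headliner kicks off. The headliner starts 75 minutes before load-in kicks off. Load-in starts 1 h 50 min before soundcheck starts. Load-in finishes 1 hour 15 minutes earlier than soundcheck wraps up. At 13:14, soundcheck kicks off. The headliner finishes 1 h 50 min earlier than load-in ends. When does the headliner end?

11:24

Load-in starts at 13:14 − 110 min = 11:24.
The headliner starts at 11:24 − 75 min = 10:09.
Soundcheck ends at 10:09 + 260 min = 14:29.
Load-in ends at 14:29 − 75 min = 13:14.
The headliner ends at 13:14 − 110 min = 11:24.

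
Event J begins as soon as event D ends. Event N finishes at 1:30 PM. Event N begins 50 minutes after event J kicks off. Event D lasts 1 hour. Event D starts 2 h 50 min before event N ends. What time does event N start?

12:30 PM

Event D starts at 1:30 PM − 170 min = 10:40 AM.
Event D ends at 10:40 AM + 60 min = 11:40 AM.
So event J starts at 11:40 AM.
Event N starts at 11:40 AM + 50 min = 12:30 PM.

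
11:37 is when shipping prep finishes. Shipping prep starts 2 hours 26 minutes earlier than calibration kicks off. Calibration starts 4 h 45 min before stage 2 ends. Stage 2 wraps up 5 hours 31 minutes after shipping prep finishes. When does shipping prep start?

09:57

Stage 2 ends at 11:37 + 331 min = 17:08.
Calibration starts at 17:08 − 285 min = 12:23.
Shipping prep starts at 12:23 − 146 min = 09:57.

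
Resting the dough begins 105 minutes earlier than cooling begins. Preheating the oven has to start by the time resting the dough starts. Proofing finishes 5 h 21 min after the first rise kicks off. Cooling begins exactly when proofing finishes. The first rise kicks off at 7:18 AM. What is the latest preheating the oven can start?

Proofing ends at 7:18 AM + 321 min = 12:39 PM.
So cooling starts at 12:39 PM.
Resting the dough starts at 12:39 PM − 105 min = 10:54 AM.
Preheating the oven is bounded by resting the dough, so the latest it can start is 10:54 AM.

10:54 AM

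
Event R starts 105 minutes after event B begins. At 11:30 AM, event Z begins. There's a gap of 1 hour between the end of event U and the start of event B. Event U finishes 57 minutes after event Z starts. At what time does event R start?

Event U ends at 11:30 AM + 57 min = 12:27 PM.
Event B starts at 12:27 PM + 60 min = 1:27 PM.
Event R starts at 1:27 PM + 105 min = 3:12 PM.

3:12 PM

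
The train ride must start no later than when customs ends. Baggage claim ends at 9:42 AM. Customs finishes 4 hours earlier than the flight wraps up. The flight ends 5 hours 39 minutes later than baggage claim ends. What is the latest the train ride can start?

The flight ends at 9:42 AM + 339 min = 3:21 PM.
Customs ends at 3:21 PM − 240 min = 11:21 AM.
The train ride is bounded by customs, so the latest it can start is 11:21 AM.

11:21 AM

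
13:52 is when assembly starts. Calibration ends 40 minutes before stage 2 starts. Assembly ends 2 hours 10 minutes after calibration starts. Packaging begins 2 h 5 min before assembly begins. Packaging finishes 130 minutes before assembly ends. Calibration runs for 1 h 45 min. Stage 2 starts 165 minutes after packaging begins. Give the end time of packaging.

Packaging starts at 13:52 − 125 min = 11:47.
Stage 2 starts at 11:47 + 165 min = 14:32.
Calibration ends at 14:32 − 40 min = 13:52.
Calibration starts at 13:52 − 105 min = 12:07.
Assembly ends at 12:07 + 130 min = 14:17.
Packaging ends at 14:17 − 130 min = 12:07.

12:07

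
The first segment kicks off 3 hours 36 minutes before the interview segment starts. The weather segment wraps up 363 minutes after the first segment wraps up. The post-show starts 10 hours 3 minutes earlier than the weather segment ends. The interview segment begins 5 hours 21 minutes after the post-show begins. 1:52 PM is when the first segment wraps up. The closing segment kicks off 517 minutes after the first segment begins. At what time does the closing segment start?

8:14 PM

The weather segment ends at 1:52 PM + 363 min = 7:55 PM.
The post-show starts at 7:55 PM − 603 min = 9:52 AM.
The interview segment starts at 9:52 AM + 321 min = 3:13 PM.
The first segment starts at 3:13 PM − 216 min = 11:37 AM.
The closing segment starts at 11:37 AM + 517 min = 8:14 PM.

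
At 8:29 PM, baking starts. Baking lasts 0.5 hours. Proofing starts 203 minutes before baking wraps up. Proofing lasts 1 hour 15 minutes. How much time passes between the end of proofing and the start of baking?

1 h 38 min

Baking ends at 8:29 PM + 30 min = 8:59 PM.
Proofing starts at 8:59 PM − 203 min = 5:36 PM.
Proofing ends at 5:36 PM + 75 min = 6:51 PM.
From 6:51 PM to 8:29 PM is 1 h 38 min.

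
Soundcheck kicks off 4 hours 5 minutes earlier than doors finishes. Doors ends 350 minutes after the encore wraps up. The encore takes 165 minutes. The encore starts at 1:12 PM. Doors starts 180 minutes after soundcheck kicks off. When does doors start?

8:42 PM

The encore ends at 1:12 PM + 165 min = 3:57 PM.
Doors ends at 3:57 PM + 350 min = 9:47 PM.
Soundcheck starts at 9:47 PM − 245 min = 5:42 PM.
Doors starts at 5:42 PM + 180 min = 8:42 PM.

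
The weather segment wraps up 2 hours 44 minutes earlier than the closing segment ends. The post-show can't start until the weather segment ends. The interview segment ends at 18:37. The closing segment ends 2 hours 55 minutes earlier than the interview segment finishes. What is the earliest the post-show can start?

12:58

The closing segment ends at 18:37 − 175 min = 15:42.
The weather segment ends at 15:42 − 164 min = 12:58.
The post-show is bounded by the weather segment, so the earliest it can start is 12:58.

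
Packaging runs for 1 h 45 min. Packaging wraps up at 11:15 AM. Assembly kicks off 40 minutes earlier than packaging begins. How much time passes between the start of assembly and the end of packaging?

2 hours 25 minutes

Packaging starts at 11:15 AM − 105 min = 9:30 AM.
Assembly starts at 9:30 AM − 40 min = 8:50 AM.
From 8:50 AM to 11:15 AM is 2 hours 25 minutes.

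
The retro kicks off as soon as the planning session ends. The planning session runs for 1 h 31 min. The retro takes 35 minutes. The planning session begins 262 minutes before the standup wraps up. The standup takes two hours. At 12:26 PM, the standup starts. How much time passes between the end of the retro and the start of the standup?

The standup ends at 12:26 PM + 120 min = 2:26 PM.
The planning session starts at 2:26 PM − 262 min = 10:04 AM.
The planning session ends at 10:04 AM + 91 min = 11:35 AM.
So the retro starts at 11:35 AM.
The retro ends at 11:35 AM + 35 min = 12:10 PM.
From 12:10 PM to 12:26 PM is 16 minutes.

16 minutes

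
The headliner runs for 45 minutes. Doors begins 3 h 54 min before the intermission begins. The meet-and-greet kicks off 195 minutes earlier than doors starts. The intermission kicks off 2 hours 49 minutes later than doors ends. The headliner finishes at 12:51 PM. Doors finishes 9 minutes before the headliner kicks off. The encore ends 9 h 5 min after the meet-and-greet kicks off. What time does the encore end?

4:42 PM

The headliner starts at 12:51 PM − 45 min = 12:06 PM.
Doors ends at 12:06 PM − 9 min = 11:57 AM.
The intermission starts at 11:57 AM + 169 min = 2:46 PM.
Doors starts at 2:46 PM − 234 min = 10:52 AM.
The meet-and-greet starts at 10:52 AM − 195 min = 7:37 AM.
The encore ends at 7:37 AM + 545 min = 4:42 PM.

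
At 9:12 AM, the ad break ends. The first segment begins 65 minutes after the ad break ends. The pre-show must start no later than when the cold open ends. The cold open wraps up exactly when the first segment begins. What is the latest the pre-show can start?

10:17 AM

The first segment starts at 9:12 AM + 65 min = 10:17 AM.
So the cold open ends at 10:17 AM.
The pre-show is bounded by the cold open, so the latest it can start is 10:17 AM.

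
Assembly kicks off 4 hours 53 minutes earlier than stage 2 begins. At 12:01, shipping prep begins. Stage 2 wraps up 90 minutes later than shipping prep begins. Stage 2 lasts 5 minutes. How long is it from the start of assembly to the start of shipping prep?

Stage 2 ends at 12:01 + 90 min = 13:31.
Stage 2 starts at 13:31 − 5 min = 13:26.
Assembly starts at 13:26 − 293 min = 08:33.
From 08:33 to 12:01 is 208 minutes.

208 minutes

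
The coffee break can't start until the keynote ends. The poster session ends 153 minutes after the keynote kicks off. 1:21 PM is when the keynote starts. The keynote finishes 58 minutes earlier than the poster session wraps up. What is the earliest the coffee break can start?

2:56 PM

The poster session ends at 1:21 PM + 153 min = 3:54 PM.
The keynote ends at 3:54 PM − 58 min = 2:56 PM.
The coffee break is bounded by the keynote, so the earliest it can start is 2:56 PM.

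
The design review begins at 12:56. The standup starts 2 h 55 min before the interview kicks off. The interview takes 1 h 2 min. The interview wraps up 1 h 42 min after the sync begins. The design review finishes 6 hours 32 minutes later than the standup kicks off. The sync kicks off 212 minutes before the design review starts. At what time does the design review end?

13:41

The sync starts at 12:56 − 212 min = 09:24.
The interview ends at 09:24 + 102 min = 11:06.
The interview starts at 11:06 − 62 min = 10:04.
The standup starts at 10:04 − 175 min = 07:09.
The design review ends at 07:09 + 392 min = 13:41.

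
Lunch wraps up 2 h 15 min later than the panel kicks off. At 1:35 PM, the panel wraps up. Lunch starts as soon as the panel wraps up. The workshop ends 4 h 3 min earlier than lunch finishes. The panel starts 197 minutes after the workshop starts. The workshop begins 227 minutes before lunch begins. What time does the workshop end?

11:17 AM

Lunch starts at 1:35 PM.
The workshop starts at 1:35 PM − 227 min = 9:48 AM.
The panel starts at 9:48 AM + 197 min = 1:05 PM.
Lunch ends at 1:05 PM + 135 min = 3:20 PM.
The workshop ends at 3:20 PM − 243 min = 11:17 AM.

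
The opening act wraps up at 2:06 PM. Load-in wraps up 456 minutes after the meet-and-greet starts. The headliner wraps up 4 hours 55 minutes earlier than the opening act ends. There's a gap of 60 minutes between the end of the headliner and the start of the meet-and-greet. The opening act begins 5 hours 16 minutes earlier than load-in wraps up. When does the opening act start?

The headliner ends at 2:06 PM − 295 min = 9:11 AM.
The meet-and-greet starts at 9:11 AM + 60 min = 10:11 AM.
Load-in ends at 10:11 AM + 456 min = 5:47 PM.
The opening act starts at 5:47 PM − 316 min = 12:31 PM.

12:31 PM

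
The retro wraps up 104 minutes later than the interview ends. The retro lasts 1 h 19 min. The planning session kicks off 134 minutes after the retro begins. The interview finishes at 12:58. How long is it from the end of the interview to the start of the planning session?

2 h 39 min

The retro ends at 12:58 + 104 min = 14:42.
The retro starts at 14:42 − 79 min = 13:23.
The planning session starts at 13:23 + 134 min = 15:37.
From 12:58 to 15:37 is 2 h 39 min.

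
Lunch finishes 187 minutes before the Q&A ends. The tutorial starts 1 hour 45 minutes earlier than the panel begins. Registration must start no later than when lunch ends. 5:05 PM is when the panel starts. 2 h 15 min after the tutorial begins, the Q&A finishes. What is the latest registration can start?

The tutorial starts at 5:05 PM − 105 min = 3:20 PM.
The Q&A ends at 3:20 PM + 135 min = 5:35 PM.
Lunch ends at 5:35 PM − 187 min = 2:28 PM.
Registration is bounded by lunch, so the latest it can start is 2:28 PM.

2:28 PM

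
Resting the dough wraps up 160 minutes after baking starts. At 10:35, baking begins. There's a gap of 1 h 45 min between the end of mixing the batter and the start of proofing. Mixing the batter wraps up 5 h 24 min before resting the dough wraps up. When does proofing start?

09:36

Resting the dough ends at 10:35 + 160 min = 13:15.
Mixing the batter ends at 13:15 − 324 min = 07:51.
Proofing starts at 07:51 + 105 min = 09:36.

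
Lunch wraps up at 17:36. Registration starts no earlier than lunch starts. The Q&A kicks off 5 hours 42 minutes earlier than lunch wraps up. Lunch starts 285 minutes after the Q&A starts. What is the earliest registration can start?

16:39

The Q&A starts at 17:36 − 342 min = 11:54.
Lunch starts at 11:54 + 285 min = 16:39.
Registration is bounded by lunch, so the earliest it can start is 16:39.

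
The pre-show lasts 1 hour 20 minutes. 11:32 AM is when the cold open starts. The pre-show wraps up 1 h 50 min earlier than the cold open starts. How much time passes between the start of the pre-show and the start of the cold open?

The pre-show ends at 11:32 AM − 110 min = 9:42 AM.
The pre-show starts at 9:42 AM − 80 min = 8:22 AM.
From 8:22 AM to 11:32 AM is 3 hours 10 minutes.

3 hours 10 minutes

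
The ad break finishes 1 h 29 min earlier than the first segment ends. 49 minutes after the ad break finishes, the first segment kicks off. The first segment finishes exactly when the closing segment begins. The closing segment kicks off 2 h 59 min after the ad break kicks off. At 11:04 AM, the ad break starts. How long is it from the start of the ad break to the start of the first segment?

The closing segment starts at 11:04 AM + 179 min = 2:03 PM.
So the first segment ends at 2:03 PM.
The ad break ends at 2:03 PM − 89 min = 12:34 PM.
The first segment starts at 12:34 PM + 49 min = 1:23 PM.
From 11:04 AM to 1:23 PM is 2 h 19 min.

2 h 19 min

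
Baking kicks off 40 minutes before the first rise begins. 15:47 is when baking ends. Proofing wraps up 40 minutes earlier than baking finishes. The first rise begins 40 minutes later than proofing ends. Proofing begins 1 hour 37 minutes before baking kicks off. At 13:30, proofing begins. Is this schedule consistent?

Proofing ends at 15:47 − 40 min = 15:07.
The first rise starts at 15:07 + 40 min = 15:47.
Baking starts at 15:47 − 40 min = 15:07.
Proofing starts at 15:07 − 97 min = 13:30.
That matches the stated 13:30, so the schedule is consistent.

Yes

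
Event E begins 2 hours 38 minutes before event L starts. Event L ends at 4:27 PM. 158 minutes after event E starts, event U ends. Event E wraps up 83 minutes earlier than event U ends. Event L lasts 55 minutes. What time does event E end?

Event L starts at 4:27 PM − 55 min = 3:32 PM.
Event E starts at 3:32 PM − 158 min = 12:54 PM.
Event U ends at 12:54 PM + 158 min = 3:32 PM.
Event E ends at 3:32 PM − 83 min = 2:09 PM.

2:09 PM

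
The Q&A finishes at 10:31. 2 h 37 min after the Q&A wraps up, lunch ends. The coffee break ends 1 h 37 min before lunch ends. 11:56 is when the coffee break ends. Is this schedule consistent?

No

Lunch ends at 10:31 + 157 min = 13:08.
The coffee break ends at 13:08 − 97 min = 11:31.
But the coffee break is also said to end at 11:56 — a 25-minute conflict.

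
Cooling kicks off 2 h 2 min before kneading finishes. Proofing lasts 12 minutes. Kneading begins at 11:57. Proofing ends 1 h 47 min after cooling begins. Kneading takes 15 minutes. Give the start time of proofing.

11:45

Kneading ends at 11:57 + 15 min = 12:12.
Cooling starts at 12:12 − 122 min = 10:10.
Proofing ends at 10:10 + 107 min = 11:57.
Proofing starts at 11:57 − 12 min = 11:45.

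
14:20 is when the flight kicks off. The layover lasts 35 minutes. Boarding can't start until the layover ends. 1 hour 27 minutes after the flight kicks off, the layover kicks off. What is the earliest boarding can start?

The layover starts at 14:20 + 87 min = 15:47.
The layover ends at 15:47 + 35 min = 16:22.
Boarding is bounded by the layover, so the earliest it can start is 16:22.

16:22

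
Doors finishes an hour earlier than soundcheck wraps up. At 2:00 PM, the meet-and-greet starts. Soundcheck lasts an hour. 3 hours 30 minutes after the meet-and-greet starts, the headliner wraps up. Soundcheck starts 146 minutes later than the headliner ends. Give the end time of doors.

7:56 PM

The headliner ends at 2:00 PM + 210 min = 5:30 PM.
Soundcheck starts at 5:30 PM + 146 min = 7:56 PM.
Soundcheck ends at 7:56 PM + 60 min = 8:56 PM.
Doors ends at 8:56 PM − 60 min = 7:56 PM.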